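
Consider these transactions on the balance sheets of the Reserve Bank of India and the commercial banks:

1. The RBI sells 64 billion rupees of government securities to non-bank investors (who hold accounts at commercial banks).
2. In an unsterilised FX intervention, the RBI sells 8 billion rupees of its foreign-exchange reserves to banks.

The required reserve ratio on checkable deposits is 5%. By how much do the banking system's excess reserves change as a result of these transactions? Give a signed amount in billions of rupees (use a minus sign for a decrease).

Asset sale (to non-banks) 64 billion rupees: reserves −64B, deposits −64B.
FX sale 8 billion rupees: reserves −8B, deposits 0.
Totals: Δreserves = −72B, Δdeposits = −64B.
Δrequired reserves = 5% × −64B = −3.2B.
Δexcess reserves = Δreserves − Δrequired = −72B − (−3.2B) = -68.8 billion.

-68.8 billion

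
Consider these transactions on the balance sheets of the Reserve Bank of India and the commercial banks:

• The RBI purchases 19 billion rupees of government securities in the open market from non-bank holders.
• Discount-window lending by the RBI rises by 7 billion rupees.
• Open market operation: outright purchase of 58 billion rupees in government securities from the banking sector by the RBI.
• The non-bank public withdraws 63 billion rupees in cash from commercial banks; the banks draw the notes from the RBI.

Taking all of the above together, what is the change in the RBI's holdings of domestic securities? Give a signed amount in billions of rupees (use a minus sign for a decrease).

+77 billion

Asset purchase (from non-banks) 19 billion rupees: securities added to the RBI's portfolio → +19B.
Discount-window loan 7 billion rupees: the RBI's securities portfolio is untouched → 0.
OMO purchase (from banks) 58 billion rupees: securities added to the RBI's portfolio → +58B.
Currency withdrawal 63 billion rupees: the RBI's securities portfolio is untouched → 0.
Net: 19 + 0 + 58 + 0 = +77 billion.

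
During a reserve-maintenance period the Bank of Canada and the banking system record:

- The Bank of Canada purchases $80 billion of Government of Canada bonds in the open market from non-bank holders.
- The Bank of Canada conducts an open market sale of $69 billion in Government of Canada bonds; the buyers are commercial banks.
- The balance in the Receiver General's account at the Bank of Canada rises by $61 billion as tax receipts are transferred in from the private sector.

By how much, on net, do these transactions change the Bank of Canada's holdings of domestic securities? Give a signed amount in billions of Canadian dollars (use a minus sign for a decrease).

+$11 billion

Bank of Canada balance sheet:
  Assets:      Securities +$11B
  Liabilities: Bank reserves −$50B, Government deposits +$61B
So the change in the Bank of Canada's holdings of domestic securities is +$11 billion.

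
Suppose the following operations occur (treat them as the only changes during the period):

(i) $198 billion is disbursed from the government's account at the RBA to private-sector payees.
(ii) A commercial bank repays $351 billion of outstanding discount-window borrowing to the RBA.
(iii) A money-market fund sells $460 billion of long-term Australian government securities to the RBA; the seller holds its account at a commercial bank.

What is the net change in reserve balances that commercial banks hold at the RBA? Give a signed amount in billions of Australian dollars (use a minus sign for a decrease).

RBA balance sheet:
  Assets:      Securities +$460B, Loans to banks −$351B
  Liabilities: Bank reserves +$307B, Government deposits −$198B
So the change in reserve balances that commercial banks hold at the RBA is +$307 billion.

+$307 billion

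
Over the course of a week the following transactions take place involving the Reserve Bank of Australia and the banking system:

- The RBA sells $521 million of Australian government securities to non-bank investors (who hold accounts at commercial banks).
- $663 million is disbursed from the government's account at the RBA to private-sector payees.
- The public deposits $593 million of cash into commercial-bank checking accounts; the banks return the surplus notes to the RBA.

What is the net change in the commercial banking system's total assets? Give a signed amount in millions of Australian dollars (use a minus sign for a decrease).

+$735 million

RBA balance sheet:
  Assets:      Securities −$521M
  Liabilities: Bank reserves +$735M, Currency in circulation −$593M, Government deposits −$663M
Commercial banking system:
  Assets:      Reserves at CB +$735M
  Liabilities: Checkable deposits +$735M
Change in total bank assets = +$735 million.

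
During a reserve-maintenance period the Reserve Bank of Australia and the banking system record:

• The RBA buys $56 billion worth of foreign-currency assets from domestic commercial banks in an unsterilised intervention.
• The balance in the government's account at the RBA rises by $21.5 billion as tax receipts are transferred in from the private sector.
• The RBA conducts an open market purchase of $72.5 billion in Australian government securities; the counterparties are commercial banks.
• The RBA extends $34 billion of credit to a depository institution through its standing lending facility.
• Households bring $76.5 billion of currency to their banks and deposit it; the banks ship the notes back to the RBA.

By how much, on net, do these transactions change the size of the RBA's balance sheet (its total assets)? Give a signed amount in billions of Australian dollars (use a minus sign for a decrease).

RBA balance sheet:
  Assets:      Securities +$72.5B, Loans to banks +$34B, Foreign assets +$56B
  Liabilities: Bank reserves +$217.5B, Currency in circulation −$76.5B, Government deposits +$21.5B
Change in total RBA assets = +$162.5 billion.

+$162.5 billion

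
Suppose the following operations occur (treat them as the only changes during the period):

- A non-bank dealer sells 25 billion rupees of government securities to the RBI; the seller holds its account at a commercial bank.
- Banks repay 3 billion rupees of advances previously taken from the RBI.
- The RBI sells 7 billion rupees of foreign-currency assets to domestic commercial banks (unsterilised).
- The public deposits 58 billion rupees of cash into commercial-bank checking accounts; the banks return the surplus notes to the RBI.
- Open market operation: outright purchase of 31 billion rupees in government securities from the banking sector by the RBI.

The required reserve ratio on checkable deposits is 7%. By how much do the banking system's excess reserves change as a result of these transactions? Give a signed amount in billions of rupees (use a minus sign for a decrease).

Asset purchase (from non-banks) 25 billion rupees: reserves +25B, deposits +25B.
Discount-window repayment 3 billion rupees: reserves −3B, deposits 0.
FX sale 7 billion rupees: reserves −7B, deposits 0.
Currency deposit 58 billion rupees: reserves +58B, deposits +58B.
OMO purchase (from banks) 31 billion rupees: reserves +31B, deposits 0.
Totals: Δreserves = +104B, Δdeposits = +83B.
Δrequired reserves = 7% × +83B = +5.81B.
Δexcess reserves = Δreserves − Δrequired = +104B − (+5.81B) = +98.19 billion.

+98.19 billion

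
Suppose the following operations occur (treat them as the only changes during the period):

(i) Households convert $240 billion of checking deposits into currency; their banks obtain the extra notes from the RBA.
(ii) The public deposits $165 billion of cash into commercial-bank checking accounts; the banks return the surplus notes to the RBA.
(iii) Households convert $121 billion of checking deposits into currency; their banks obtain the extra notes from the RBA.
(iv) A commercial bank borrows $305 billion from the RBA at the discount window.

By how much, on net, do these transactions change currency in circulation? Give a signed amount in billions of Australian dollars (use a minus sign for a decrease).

+$196 billion

Currency withdrawal $240 billion: notes leave the central bank → +$240B.
Currency deposit $165 billion: notes return to the central bank → −$165B.
Currency withdrawal $121 billion: notes leave the central bank → +$121B.
Discount-window loan $305 billion: no currency enters or leaves circulation → 0.
Net: 240 − 165 + 121 + 0 = +$196 billion.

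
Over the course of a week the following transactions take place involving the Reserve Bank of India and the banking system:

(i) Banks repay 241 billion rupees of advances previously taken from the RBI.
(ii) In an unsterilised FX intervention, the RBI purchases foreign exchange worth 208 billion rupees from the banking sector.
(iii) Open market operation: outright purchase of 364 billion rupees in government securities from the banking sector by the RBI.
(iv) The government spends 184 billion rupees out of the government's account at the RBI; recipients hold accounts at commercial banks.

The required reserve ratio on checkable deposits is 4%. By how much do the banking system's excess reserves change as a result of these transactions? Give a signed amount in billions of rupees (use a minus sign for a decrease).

+507.64 billion

Discount-window repayment 241 billion rupees: reserves −241B, deposits 0.
FX purchase 208 billion rupees: reserves +208B, deposits 0.
OMO purchase (from banks) 364 billion rupees: reserves +364B, deposits 0.
Government spending 184 billion rupees: reserves +184B, deposits +184B.
Totals: Δreserves = +515B, Δdeposits = +184B.
Δrequired reserves = 4% × +184B = +7.36B.
Δexcess reserves = Δreserves − Δrequired = +515B − (+7.36B) = +507.64 billion.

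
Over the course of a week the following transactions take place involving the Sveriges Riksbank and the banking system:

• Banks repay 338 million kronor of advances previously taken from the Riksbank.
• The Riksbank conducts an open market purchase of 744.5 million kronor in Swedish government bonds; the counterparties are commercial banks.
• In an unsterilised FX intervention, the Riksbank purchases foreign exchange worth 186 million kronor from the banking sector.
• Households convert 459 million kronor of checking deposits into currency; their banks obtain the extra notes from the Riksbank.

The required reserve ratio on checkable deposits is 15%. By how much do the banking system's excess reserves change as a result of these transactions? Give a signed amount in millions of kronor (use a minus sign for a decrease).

+202.35 million

Discount-window repayment 338 million kronor: reserves −338M, deposits 0.
OMO purchase (from banks) 744.5 million kronor: reserves +744.5M, deposits 0.
FX purchase 186 million kronor: reserves +186M, deposits 0.
Currency withdrawal 459 million kronor: reserves −459M, deposits −459M.
Totals: Δreserves = +133.5M, Δdeposits = −459M.
Δrequired reserves = 15% × −459M = −68.85M.
Δexcess reserves = Δreserves − Δrequired = +133.5M − (−68.85M) = +202.35 million.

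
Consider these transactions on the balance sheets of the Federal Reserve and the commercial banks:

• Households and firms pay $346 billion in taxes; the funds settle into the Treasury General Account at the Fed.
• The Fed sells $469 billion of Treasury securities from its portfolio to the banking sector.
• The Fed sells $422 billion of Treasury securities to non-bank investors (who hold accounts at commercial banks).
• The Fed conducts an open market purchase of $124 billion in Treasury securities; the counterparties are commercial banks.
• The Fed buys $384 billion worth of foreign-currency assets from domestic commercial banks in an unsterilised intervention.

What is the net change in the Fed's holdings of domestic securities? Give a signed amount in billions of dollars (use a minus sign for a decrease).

Government account inflow $346 billion: the Fed's securities portfolio is untouched → 0.
OMO sale (to banks) $469 billion: securities removed from the Fed's portfolio → −$469B.
Asset sale (to non-banks) $422 billion: securities removed from the Fed's portfolio → −$422B.
OMO purchase (from banks) $124 billion: securities added to the Fed's portfolio → +$124B.
FX purchase $384 billion: the Fed's securities portfolio is untouched → 0.
Net: 0 − 469 − 422 + 124 + 0 = -$767 billion.

-$767 billion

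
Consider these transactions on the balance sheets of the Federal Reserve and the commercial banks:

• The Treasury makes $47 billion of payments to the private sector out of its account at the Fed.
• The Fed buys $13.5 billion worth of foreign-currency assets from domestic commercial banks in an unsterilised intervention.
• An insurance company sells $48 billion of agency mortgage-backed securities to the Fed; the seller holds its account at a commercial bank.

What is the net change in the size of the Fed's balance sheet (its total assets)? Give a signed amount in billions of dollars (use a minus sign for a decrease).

Government spending $47 billion: only the composition of liabilities changes → 0.
FX purchase $13.5 billion: a Fed asset is acquired → +$13.5B.
Asset purchase (from non-banks) $48 billion: a Fed asset is acquired → +$48B.
Net: 0 + 13.5 + 48 = +$61.5 billion.

+$61.5 billion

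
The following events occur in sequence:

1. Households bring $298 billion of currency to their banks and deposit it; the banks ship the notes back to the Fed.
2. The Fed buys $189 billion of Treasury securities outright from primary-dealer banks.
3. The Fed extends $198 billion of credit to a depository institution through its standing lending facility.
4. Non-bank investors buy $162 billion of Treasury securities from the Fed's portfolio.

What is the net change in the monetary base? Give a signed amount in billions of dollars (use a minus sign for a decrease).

+$225 billion

Fed balance sheet:
  Assets:      Securities +$27B, Loans to banks +$198B
  Liabilities: Bank reserves +$523B, Currency in circulation −$298B
Monetary base = currency + reserves: −$298B + (+$523B) = +$225 billion.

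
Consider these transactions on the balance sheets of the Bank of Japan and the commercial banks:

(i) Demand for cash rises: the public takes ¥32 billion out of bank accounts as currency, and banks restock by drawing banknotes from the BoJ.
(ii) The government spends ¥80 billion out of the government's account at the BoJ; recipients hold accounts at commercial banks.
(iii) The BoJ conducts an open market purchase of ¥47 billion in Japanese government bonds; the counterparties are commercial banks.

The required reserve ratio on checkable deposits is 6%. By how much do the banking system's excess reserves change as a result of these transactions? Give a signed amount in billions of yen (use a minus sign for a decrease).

Currency withdrawal ¥32 billion: reserves −¥32B, deposits −¥32B.
Government spending ¥80 billion: reserves +¥80B, deposits +¥80B.
OMO purchase (from banks) ¥47 billion: reserves +¥47B, deposits 0.
Totals: Δreserves = +¥95B, Δdeposits = +¥48B.
Δrequired reserves = 6% × +¥48B = +¥2.88B.
Δexcess reserves = Δreserves − Δrequired = +¥95B − (+¥2.88B) = +¥92.12 billion.

+¥92.12 billion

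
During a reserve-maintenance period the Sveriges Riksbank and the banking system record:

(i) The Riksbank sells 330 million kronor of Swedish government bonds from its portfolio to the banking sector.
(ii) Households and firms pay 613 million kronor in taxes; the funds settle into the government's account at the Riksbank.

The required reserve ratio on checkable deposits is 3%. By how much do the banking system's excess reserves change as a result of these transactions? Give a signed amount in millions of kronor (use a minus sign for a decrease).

-924.61 million

OMO sale (to banks) 330 million kronor: reserves −330M, deposits 0.
Government account inflow 613 million kronor: reserves −613M, deposits −613M.
Totals: Δreserves = −943M, Δdeposits = −613M.
Δrequired reserves = 3% × −613M = −18.39M.
Δexcess reserves = Δreserves − Δrequired = −943M − (−18.39M) = -924.61 million.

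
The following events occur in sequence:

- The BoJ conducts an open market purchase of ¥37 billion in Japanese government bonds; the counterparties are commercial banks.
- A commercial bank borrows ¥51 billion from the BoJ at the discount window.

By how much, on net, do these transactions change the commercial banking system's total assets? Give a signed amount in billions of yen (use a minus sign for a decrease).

OMO purchase (from banks) ¥37 billion: just an asset swap on bank balance sheets → 0.
Discount-window loan ¥51 billion: bank balance sheets expand → +¥51B.
Net: 0 + 51 = +¥51 billion.

+¥51 billion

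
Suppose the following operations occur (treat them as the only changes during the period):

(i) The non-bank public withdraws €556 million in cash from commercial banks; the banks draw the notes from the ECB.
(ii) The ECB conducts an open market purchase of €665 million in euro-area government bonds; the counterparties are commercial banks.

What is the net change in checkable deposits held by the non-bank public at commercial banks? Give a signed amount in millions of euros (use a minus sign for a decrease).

-€556 million

Currency withdrawal €556 million: non-bank counterparties' bank balances fall → −€556M.
OMO purchase (from banks) €665 million: the counterparty is a bank, so public deposits are unchanged → 0.
Net: −556 + 0 = -€556 million.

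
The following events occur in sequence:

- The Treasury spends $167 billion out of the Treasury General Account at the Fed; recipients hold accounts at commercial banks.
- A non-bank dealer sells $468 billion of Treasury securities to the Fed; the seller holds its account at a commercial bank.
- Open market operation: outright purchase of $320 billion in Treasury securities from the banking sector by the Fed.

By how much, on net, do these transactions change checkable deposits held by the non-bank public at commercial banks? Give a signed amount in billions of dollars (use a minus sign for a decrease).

Government spending $167 billion: non-bank counterparties' bank balances rise → +$167B.
Asset purchase (from non-banks) $468 billion: non-bank counterparties' bank balances rise → +$468B.
OMO purchase (from banks) $320 billion: the counterparty is a bank, so public deposits are unchanged → 0.
Net: 167 + 468 + 0 = +$635 billion.

+$635 billion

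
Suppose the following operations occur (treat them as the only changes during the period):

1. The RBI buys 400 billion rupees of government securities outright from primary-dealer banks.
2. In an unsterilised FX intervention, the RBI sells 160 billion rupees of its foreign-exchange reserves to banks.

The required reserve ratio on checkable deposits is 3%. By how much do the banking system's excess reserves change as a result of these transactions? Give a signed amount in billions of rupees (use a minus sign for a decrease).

OMO purchase (from banks) 400 billion rupees: reserves +400B, deposits 0.
FX sale 160 billion rupees: reserves −160B, deposits 0.
Totals: Δreserves = +240B, Δdeposits = 0.
Δrequired reserves = 3% × 0 = 0.
Δexcess reserves = Δreserves − Δrequired = +240B − (0) = +240 billion.

+240 billion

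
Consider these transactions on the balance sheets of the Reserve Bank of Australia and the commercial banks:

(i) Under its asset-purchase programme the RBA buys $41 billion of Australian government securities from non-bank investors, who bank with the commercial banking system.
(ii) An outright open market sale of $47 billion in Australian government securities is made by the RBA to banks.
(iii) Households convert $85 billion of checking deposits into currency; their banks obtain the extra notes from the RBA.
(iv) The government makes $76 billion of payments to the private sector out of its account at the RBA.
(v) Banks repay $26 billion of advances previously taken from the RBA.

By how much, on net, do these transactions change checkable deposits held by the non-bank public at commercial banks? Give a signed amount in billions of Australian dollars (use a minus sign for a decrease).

+$32 billion

Asset purchase (from non-banks) $41 billion: non-bank counterparties' bank balances rise → +$41B.
OMO sale (to banks) $47 billion: the counterparty is a bank, so public deposits are unchanged → 0.
Currency withdrawal $85 billion: non-bank counterparties' bank balances fall → −$85B.
Government spending $76 billion: non-bank counterparties' bank balances rise → +$76B.
Discount-window repayment $26 billion: the counterparty is a bank, so public deposits are unchanged → 0.
Net: 41 + 0 − 85 + 76 + 0 = +$32 billion.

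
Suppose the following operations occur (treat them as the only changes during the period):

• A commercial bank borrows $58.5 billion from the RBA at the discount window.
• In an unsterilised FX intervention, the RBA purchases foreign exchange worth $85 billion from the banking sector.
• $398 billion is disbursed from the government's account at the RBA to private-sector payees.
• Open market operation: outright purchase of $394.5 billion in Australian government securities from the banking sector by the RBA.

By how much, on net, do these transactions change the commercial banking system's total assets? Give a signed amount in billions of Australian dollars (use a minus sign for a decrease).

Discount-window loan $58.5 billion: bank balance sheets expand → +$58.5B.
FX purchase $85 billion: just an asset swap on bank balance sheets → 0.
Government spending $398 billion: bank balance sheets expand → +$398B.
OMO purchase (from banks) $394.5 billion: just an asset swap on bank balance sheets → 0.
Net: 58.5 + 0 + 398 + 0 = +$456.5 billion.

+$456.5 billion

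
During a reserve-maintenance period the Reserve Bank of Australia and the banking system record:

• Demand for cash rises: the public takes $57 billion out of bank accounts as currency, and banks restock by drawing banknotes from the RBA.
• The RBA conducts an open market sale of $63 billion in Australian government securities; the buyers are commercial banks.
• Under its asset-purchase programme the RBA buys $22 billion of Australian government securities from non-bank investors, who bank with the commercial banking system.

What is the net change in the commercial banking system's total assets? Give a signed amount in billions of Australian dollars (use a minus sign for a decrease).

-$35 billion

Currency withdrawal $57 billion: bank balance sheets shrink → −$57B.
OMO sale (to banks) $63 billion: just an asset swap on bank balance sheets → 0.
Asset purchase (from non-banks) $22 billion: bank balance sheets expand → +$22B.
Net: −57 + 0 + 22 = -$35 billion.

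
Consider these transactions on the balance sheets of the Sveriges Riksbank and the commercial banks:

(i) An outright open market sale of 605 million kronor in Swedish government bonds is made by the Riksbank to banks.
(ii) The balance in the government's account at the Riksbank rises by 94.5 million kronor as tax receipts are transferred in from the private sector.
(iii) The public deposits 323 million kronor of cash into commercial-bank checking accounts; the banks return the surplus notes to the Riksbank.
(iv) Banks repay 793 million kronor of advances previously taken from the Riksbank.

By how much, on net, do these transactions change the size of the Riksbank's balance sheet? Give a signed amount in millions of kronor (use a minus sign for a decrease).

-1398 million

OMO sale (to banks) 605 million kronor: a Riksbank asset is shed → −605M.
Government account inflow 94.5 million kronor: only the composition of liabilities changes → 0.
Currency deposit 323 million kronor: only the composition of liabilities changes → 0.
Discount-window repayment 793 million kronor: a Riksbank asset is shed → −793M.
Net: −605 + 0 + 0 − 793 = -1398 million.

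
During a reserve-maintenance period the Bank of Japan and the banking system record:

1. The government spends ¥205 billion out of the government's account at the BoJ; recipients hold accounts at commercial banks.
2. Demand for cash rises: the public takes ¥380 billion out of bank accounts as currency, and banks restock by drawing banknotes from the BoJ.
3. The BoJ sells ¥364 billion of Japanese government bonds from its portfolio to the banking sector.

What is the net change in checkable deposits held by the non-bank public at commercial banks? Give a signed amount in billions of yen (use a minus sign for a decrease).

Government spending ¥205 billion: non-bank counterparties' bank balances rise → +¥205B.
Currency withdrawal ¥380 billion: non-bank counterparties' bank balances fall → −¥380B.
OMO sale (to banks) ¥364 billion: the counterparty is a bank, so public deposits are unchanged → 0.
Net: 205 − 380 + 0 = -¥175 billion.

-¥175 billion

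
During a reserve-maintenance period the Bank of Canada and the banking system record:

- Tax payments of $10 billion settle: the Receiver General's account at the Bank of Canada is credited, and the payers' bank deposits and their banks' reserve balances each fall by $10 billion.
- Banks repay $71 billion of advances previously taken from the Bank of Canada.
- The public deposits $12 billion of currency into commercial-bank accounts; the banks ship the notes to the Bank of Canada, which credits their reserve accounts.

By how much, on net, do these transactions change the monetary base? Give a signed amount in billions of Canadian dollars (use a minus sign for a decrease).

Bank of Canada balance sheet:
  Assets:      Loans to banks −$71B
  Liabilities: Bank reserves −$69B, Currency in circulation −$12B, Government deposits +$10B
Monetary base = currency + reserves: −$12B + (−$69B) = -$81 billion.

-$81 billion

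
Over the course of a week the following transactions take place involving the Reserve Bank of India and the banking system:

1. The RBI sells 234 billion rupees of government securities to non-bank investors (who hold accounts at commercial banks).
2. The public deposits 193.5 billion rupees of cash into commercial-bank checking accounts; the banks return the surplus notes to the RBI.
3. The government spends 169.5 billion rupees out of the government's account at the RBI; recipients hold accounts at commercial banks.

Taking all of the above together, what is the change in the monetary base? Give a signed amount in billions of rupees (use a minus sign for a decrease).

-64.5 billion

Asset sale (to non-banks) 234 billion rupees: RBI balance sheet contracts → −234B.
Currency deposit 193.5 billion rupees: just a shift between currency and reserves — both are base money → 0.
Government spending 169.5 billion rupees: a non-base liability converts back to reserves → +169.5B.
Net: −234 + 0 + 169.5 = -64.5 billion.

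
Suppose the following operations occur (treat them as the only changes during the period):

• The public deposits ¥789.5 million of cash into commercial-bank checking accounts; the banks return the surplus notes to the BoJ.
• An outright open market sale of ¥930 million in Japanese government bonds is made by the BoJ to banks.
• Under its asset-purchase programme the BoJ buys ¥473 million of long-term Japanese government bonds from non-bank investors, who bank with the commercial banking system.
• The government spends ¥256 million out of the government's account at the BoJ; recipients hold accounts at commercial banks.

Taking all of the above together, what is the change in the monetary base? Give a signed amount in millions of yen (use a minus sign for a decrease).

-¥201 million

BoJ balance sheet:
  Assets:      Securities −¥457M
  Liabilities: Bank reserves +¥588.5M, Currency in circulation −¥789.5M, Government deposits −¥256M
Monetary base = currency + reserves: −¥789.5M + (+¥588.5M) = -¥201 million.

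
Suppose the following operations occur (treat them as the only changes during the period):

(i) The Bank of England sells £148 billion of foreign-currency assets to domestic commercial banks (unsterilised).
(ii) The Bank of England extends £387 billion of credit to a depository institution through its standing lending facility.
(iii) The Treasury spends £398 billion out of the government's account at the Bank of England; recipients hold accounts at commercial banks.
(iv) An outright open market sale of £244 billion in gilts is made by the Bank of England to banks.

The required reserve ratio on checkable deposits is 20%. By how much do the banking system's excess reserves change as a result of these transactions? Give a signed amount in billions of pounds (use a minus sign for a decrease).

+£313.4 billion

FX sale £148 billion: reserves −£148B, deposits 0.
Discount-window loan £387 billion: reserves +£387B, deposits 0.
Government spending £398 billion: reserves +£398B, deposits +£398B.
OMO sale (to banks) £244 billion: reserves −£244B, deposits 0.
Totals: Δreserves = +£393B, Δdeposits = +£398B.
Δrequired reserves = 20% × +£398B = +£79.6B.
Δexcess reserves = Δreserves − Δrequired = +£393B − (+£79.6B) = +£313.4 billion.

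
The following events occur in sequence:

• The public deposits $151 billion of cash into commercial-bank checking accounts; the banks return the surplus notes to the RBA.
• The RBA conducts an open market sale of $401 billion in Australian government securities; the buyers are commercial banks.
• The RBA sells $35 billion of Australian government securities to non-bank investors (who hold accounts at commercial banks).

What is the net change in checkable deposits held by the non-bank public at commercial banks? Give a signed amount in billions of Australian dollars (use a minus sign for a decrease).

RBA balance sheet:
  Assets:      Securities −$436B
  Liabilities: Bank reserves −$285B, Currency in circulation −$151B
Commercial banking system:
  Assets:      Reserves at CB −$285B, Securities +$401B
  Liabilities: Checkable deposits +$116B
So the change in checkable deposits held by the non-bank public at commercial banks is +$116 billion.

+$116 billion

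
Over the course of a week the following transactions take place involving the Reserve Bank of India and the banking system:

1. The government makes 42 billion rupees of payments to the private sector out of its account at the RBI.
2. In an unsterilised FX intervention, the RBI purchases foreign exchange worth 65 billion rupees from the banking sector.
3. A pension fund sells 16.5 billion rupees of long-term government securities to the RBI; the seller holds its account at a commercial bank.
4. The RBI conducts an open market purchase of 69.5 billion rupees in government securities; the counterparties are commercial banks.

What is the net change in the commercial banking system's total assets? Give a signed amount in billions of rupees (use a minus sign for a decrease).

Government spending 42 billion rupees: bank balance sheets expand → +42B.
FX purchase 65 billion rupees: just an asset swap on bank balance sheets → 0.
Asset purchase (from non-banks) 16.5 billion rupees: bank balance sheets expand → +16.5B.
OMO purchase (from banks) 69.5 billion rupees: just an asset swap on bank balance sheets → 0.
Net: 42 + 0 + 16.5 + 0 = +58.5 billion.

+58.5 billion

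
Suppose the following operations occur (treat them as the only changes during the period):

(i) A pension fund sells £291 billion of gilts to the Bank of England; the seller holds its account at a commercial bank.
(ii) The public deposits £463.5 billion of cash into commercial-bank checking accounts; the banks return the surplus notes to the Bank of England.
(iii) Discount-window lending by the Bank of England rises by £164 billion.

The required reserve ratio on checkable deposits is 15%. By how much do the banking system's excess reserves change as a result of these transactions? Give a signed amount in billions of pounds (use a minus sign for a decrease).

+£805.325 billion

Asset purchase (from non-banks) £291 billion: reserves +£291B, deposits +£291B.
Currency deposit £463.5 billion: reserves +£463.5B, deposits +£463.5B.
Discount-window loan £164 billion: reserves +£164B, deposits 0.
Totals: Δreserves = +£918.5B, Δdeposits = +£754.5B.
Δrequired reserves = 15% × +£754.5B = +£113.175B.
Δexcess reserves = Δreserves − Δrequired = +£918.5B − (+£113.175B) = +£805.325 billion.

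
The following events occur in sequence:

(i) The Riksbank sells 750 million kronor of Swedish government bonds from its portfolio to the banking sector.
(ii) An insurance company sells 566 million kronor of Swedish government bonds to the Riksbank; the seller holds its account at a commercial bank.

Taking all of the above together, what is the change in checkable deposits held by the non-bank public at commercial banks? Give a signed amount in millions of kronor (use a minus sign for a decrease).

OMO sale (to banks) 750 million kronor: the counterparty is a bank, so public deposits are unchanged → 0.
Asset purchase (from non-banks) 566 million kronor: non-bank counterparties' bank balances rise → +566M.
Net: 0 + 566 = +566 million.

+566 million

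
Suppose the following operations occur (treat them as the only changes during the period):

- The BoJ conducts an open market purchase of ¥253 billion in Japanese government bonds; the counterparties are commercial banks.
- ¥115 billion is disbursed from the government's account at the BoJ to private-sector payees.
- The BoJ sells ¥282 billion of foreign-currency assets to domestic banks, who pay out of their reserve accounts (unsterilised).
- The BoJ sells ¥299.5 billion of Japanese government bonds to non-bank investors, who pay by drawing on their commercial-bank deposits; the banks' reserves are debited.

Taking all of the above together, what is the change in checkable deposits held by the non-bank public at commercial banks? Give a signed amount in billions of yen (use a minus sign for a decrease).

-¥184.5 billion

BoJ balance sheet:
  Assets:      Securities −¥46.5B, Foreign assets −¥282B
  Liabilities: Bank reserves −¥213.5B, Government deposits −¥115B
Commercial banking system:
  Assets:      Reserves at CB −¥213.5B, Securities −¥253B, Foreign assets +¥282B
  Liabilities: Checkable deposits −¥184.5B
So the change in checkable deposits held by the non-bank public at commercial banks is -¥184.5 billion.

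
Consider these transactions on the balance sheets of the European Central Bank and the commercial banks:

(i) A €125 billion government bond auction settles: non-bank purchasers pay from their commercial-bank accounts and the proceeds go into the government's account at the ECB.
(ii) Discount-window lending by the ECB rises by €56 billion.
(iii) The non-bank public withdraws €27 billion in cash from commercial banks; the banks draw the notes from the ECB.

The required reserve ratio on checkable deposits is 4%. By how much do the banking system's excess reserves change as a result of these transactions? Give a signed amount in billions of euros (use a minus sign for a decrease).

Government account inflow €125 billion: reserves −€125B, deposits −€125B.
Discount-window loan €56 billion: reserves +€56B, deposits 0.
Currency withdrawal €27 billion: reserves −€27B, deposits −€27B.
Totals: Δreserves = −€96B, Δdeposits = −€152B.
Δrequired reserves = 4% × −€152B = −€6.08B.
Δexcess reserves = Δreserves − Δrequired = −€96B − (−€6.08B) = -€89.92 billion.

-€89.92 billion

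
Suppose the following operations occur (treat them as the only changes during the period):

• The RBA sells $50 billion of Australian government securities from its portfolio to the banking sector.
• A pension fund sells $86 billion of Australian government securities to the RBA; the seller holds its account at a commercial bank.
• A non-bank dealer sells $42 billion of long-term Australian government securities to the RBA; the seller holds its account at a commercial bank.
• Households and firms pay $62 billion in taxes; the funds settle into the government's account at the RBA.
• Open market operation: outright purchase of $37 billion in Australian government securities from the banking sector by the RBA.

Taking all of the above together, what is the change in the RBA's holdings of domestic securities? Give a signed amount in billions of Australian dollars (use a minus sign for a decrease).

OMO sale (to banks) $50 billion: securities removed from the RBA's portfolio → −$50B.
Asset purchase (from non-banks) $86 billion: securities added to the RBA's portfolio → +$86B.
Asset purchase (from non-banks) $42 billion: securities added to the RBA's portfolio → +$42B.
Government account inflow $62 billion: the RBA's securities portfolio is untouched → 0.
OMO purchase (from banks) $37 billion: securities added to the RBA's portfolio → +$37B.
Net: −50 + 86 + 42 + 0 + 37 = +$115 billion.

+$115 billion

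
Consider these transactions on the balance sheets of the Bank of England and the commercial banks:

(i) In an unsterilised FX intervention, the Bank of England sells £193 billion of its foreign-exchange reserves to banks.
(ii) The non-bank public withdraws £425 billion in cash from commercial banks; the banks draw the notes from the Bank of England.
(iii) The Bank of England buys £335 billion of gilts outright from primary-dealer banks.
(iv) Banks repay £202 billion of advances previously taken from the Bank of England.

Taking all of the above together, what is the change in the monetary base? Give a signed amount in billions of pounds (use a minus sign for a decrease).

Bank of England balance sheet:
  Assets:      Securities +£335B, Loans to banks −£202B, Foreign assets −£193B
  Liabilities: Bank reserves −£485B, Currency in circulation +£425B
Monetary base = currency + reserves: +£425B + (−£485B) = -£60 billion.

-£60 billion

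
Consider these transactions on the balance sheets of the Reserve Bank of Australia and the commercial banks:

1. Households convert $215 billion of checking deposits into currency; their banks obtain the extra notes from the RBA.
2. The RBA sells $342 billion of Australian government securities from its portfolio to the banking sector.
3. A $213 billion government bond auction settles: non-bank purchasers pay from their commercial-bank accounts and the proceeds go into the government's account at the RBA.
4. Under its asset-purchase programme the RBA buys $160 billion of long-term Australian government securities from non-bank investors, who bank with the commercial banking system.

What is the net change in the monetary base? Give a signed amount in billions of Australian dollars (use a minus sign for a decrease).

-$395 billion

Currency withdrawal $215 billion: just a shift between currency and reserves — both are base money → 0.
OMO sale (to banks) $342 billion: RBA balance sheet contracts → −$342B.
Government account inflow $213 billion: reserves shift to a non-base liability → −$213B.
Asset purchase (from non-banks) $160 billion: RBA balance sheet expands → +$160B.
Net: 0 − 342 − 213 + 160 = -$395 billion.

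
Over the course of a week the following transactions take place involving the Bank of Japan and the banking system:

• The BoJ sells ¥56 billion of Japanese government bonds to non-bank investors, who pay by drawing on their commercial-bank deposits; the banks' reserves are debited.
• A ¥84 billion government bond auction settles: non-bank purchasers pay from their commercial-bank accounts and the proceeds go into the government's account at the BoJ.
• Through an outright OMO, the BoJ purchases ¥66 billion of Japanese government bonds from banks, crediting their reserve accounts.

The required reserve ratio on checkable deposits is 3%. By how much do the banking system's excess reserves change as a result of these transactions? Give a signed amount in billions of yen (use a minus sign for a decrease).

Asset sale (to non-banks) ¥56 billion: reserves −¥56B, deposits −¥56B.
Government account inflow ¥84 billion: reserves −¥84B, deposits −¥84B.
OMO purchase (from banks) ¥66 billion: reserves +¥66B, deposits 0.
Totals: Δreserves = −¥74B, Δdeposits = −¥140B.
Δrequired reserves = 3% × −¥140B = −¥4.2B.
Δexcess reserves = Δreserves − Δrequired = −¥74B − (−¥4.2B) = -¥69.8 billion.

-¥69.8 billion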